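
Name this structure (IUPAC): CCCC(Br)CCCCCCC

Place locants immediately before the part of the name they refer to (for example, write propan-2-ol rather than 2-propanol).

4-bromoundecane

The longest carbon chain is 11 atoms: the parent is undecane.
Choose the numbering such that the substituent locant set {4} is lower than {8} at the first point of difference.
With this numbering: a bromo group at C-4.
Putting it together: 4-bromoundecane.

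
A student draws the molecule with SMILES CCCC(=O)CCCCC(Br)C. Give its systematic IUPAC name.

The longest chain bearing the carbonyl is 10 carbons long (decane).
The highest-priority functional group is a ketone (C=O on an internal carbon), so the name ends in -one.
Choose the numbering such that numbering from this end puts the carbonyl group at C-4 rather than C-7.
This places the carbonyl at C-4; a bromo group at C-9.
Assembling the pieces gives 9-bromodecan-4-one.

9-bromodecan-4-one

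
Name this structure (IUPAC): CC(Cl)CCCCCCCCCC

The parent chain contains 12 carbons (dodecane).
Choose the numbering such that the substituent locant set {2} is lower than {11} at the first point of difference.
With this numbering: a chloro group at C-2.
The name is 2-chlorododecane.

2-chlorododecane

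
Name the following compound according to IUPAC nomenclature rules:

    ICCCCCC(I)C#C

3,8-diiodooct-1-yne

The longest carbon chain that includes the multiple bond has 8 carbons, so the parent hydride is octane.
There is one C≡C triple bond, indicated by the ending -yne.
The numbering direction is chosen so that numbering from this end puts the triple bond at C-1 rather than C-7.
This places the triple bond between C-1 and C-2; iodo groups at C-3 and C-8.
The name is 3,8-diiodooct-1-yne.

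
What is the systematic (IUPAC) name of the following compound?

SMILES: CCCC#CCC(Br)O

1-bromohept-3-yn-1-ol

Counting along the main chain through the –OH group and the multiple bond gives 7 carbons: the parent is heptane.
The principal characteristic group is an alcohol (–OH), named with the suffix -ol.
A C≡C triple bond in the chain gives the infix -yne-.
Choose the numbering such that numbering from this end puts the hydroxyl group at C-1 rather than C-7.
With this numbering: the hydroxyl at C-1; the triple bond between C-3 and C-4; a bromo group at C-1.
Assembling the pieces gives 1-bromohept-3-yn-1-ol.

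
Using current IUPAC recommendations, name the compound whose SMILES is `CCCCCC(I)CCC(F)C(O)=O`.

The longest carbon chain that includes the –COOH group has 10 carbons, so the parent hydride is decane.
The highest-priority functional group is a carboxylic acid (terminal –COOH), so the name ends in -oic acid.
The numbering direction is chosen so that the carboxylic acid carbon is C-1 by definition.
With this numbering: a fluoro group at C-2; an iodo group at C-5.
The substituents are ordered alphabetically, ignoring any di-/tri- multipliers.
Assembling the pieces gives 2-fluoro-5-iododecanoic acid.

2-fluoro-5-iododecanoic acid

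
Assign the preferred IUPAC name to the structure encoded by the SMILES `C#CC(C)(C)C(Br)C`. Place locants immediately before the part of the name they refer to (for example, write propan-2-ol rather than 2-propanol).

4-bromo-3,3-dimethylpent-1-yne

Counting along the main chain through the multiple bond gives 5 carbons: the parent is pentane.
A C≡C triple bond in the chain gives the infix -yne-.
Number the chain so that numbering from this end puts the triple bond at C-1 rather than C-4.
This places the triple bond between C-1 and C-2; a bromo group at C-4; two methyl groups at C-3.
Prefixes are listed alphabetically: bromo, methyl.
Assembling the pieces gives 4-bromo-3,3-dimethylpent-1-yne.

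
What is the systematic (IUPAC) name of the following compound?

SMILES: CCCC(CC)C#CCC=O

5-ethyloct-3-ynal

The longest chain bearing the –CHO group and the multiple bond is 8 carbons long (octane).
The principal characteristic group is an aldehyde (terminal –CHO), named with the suffix -al.
The chain contains a C≡C triple bond, so the unsaturation ending is -yne.
Choose the numbering such that the aldehyde carbon is C-1 by definition.
That gives the triple bond between C-3 and C-4; an ethyl group at C-5.
Assembling the pieces gives 5-ethyloct-3-ynal.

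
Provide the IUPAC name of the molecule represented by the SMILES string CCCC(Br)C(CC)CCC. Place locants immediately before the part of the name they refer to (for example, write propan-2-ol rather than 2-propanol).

4-bromo-5-ethyloctane

The longest continuous carbon chain has 8 atoms, so the parent hydride is octane.
Choose the numbering such that the locant sets are identical either way, so the alphabetically earlier bromo substituent takes the lower locant (4 rather than 5).
That gives a bromo group at C-4; an ethyl group at C-5.
Prefixes are listed alphabetically: bromo, ethyl.
Putting it together: 4-bromo-5-ethyloctane.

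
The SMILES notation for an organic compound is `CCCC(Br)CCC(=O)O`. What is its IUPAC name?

4-bromoheptanoic acid

The longest carbon chain that includes the –COOH group has 7 carbons, so the parent hydride is heptane.
A carboxylic acid (terminal –COOH) is the principal characteristic group, giving the suffix -oic acid.
Choose the numbering such that the carboxylic acid carbon is C-1 by definition.
With this numbering: a bromo group at C-4.
Putting it together: 4-bromoheptanoic acid.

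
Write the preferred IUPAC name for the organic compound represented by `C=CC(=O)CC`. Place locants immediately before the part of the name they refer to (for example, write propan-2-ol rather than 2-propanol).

pent-1-en-3-one

Counting along the main chain through the carbonyl and the multiple bond gives 5 carbons: the parent is pentane.
The highest-priority functional group is a ketone (C=O on an internal carbon), so the name ends in -one.
The chain contains a C=C double bond, so the unsaturation ending is -ene.
Choose the numbering such that numbering from this end puts the double bond at C-1 rather than C-4.
With this numbering: the carbonyl at C-3; the double bond between C-1 and C-2.
Assembling the pieces gives pent-1-en-3-one.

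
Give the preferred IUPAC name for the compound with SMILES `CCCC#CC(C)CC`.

The longest chain bearing the multiple bond is 8 carbons long (octane).
There is one C≡C triple bond, indicated by the ending -yne.
Choose the numbering such that the substituent locant set {3} is lower than {6} at the first point of difference.
That gives the triple bond between C-4 and C-5; a methyl group at C-3.
Assembling the pieces gives 3-methyloct-4-yne.

3-methyloct-4-yne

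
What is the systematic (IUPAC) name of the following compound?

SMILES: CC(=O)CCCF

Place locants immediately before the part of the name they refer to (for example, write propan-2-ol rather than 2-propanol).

The longest carbon chain that includes the carbonyl has 5 carbons, so the parent hydride is pentane.
A ketone (C=O on an internal carbon) is the principal characteristic group, giving the suffix -one.
Choose the numbering such that numbering from this end puts the carbonyl group at C-2 rather than C-4.
With this numbering: the carbonyl at C-2; a fluoro group at C-5.
The name is 5-fluoropentan-2-one.

5-fluoropentan-2-one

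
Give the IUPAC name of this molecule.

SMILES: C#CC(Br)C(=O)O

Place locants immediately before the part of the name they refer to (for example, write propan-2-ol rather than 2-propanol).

2-bromobut-3-ynoic acid

Counting along the main chain through the –COOH group and the multiple bond gives 4 carbons: the parent is butane.
The principal characteristic group is a carboxylic acid (terminal –COOH), named with the suffix -oic acid.
The chain contains a C≡C triple bond, so the unsaturation ending is -yne.
Number the chain so that the carboxylic acid carbon is C-1 by definition.
That gives the triple bond between C-3 and C-4; a bromo group at C-2.
Putting it together: 2-bromobut-3-ynoic acid.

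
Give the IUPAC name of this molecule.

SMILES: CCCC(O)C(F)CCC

5-fluorooctan-4-ol

The longest chain bearing the –OH group is 8 carbons long (octane).
The highest-priority functional group is an alcohol (–OH), so the name ends in -ol.
The numbering direction is chosen so that numbering from this end puts the hydroxyl group at C-4 rather than C-5.
With this numbering: the hydroxyl at C-4; a fluoro group at C-5.
The name is 5-fluorooctan-4-ol.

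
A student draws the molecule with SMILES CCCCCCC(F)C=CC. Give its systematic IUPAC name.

The longest chain bearing the multiple bond is 10 carbons long (decane).
There is one C=C double bond, indicated by the ending -ene.
Number the chain so that numbering from this end puts the double bond at C-2 rather than C-8.
This places the double bond between C-2 and C-3; a fluoro group at C-4.
The name is 4-fluorodec-2-ene.

4-fluorodec-2-ene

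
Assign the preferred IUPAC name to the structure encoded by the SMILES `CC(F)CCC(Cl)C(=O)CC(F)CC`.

The longest chain bearing the carbonyl is 10 carbons long (decane).
The highest-priority functional group is a ketone (C=O on an internal carbon), so the name ends in -one.
The numbering direction is chosen so that numbering from this end puts the carbonyl group at C-5 rather than C-6.
This places the carbonyl at C-5; a chloro group at C-6; fluoro groups at C-3 and C-9.
Substituent prefixes are cited in alphabetical order (multiplying prefixes like di-/tri- are ignored for ordering).
The name is 6-chloro-3,9-difluorodecan-5-one.

6-chloro-3,9-difluorodecan-5-one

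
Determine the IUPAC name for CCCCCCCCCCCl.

The longest carbon chain is 10 atoms: the parent is decane.
Number the chain so that the substituent locant set {1} is lower than {10} at the first point of difference.
This places a chloro group at C-1.
Putting it together: 1-chlorodecane.

1-chlorodecane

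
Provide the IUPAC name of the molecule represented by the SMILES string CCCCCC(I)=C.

The longest carbon chain that includes the multiple bond has 7 carbons, so the parent hydride is heptane.
The chain contains a C=C double bond, so the unsaturation ending is -ene.
Choose the numbering such that numbering from this end puts the double bond at C-1 rather than C-6.
With this numbering: the double bond between C-1 and C-2; an iodo group at C-2.
Putting it together: 2-iodohept-1-ene.

2-iodohept-1-ene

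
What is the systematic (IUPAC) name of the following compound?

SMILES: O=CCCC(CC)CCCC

4-ethyloctanal

The longest chain bearing the –CHO group is 8 carbons long (octane).
The highest-priority functional group is an aldehyde (terminal –CHO), so the name ends in -al.
The numbering direction is chosen so that the aldehyde carbon is C-1 by definition.
This places an ethyl group at C-4.
Assembling the pieces gives 4-ethyloctanal.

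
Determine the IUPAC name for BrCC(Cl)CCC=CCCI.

The longest carbon chain that includes the multiple bond has 8 carbons, so the parent hydride is octane.
A C=C double bond in the chain gives the infix -ene-.
Number the chain so that numbering from this end puts the double bond at C-3 rather than C-5.
With this numbering: the double bond between C-3 and C-4; a bromo group at C-8; a chloro group at C-7; an iodo group at C-1.
The substituents are ordered alphabetically, ignoring any di-/tri- multipliers.
The name is 8-bromo-7-chloro-1-iodooct-3-ene.

8-bromo-7-chloro-1-iodooct-3-ene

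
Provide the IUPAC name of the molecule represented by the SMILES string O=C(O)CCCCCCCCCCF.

11-fluoroundecanoic acid

The longest chain bearing the –COOH group is 11 carbons long (undecane).
The principal characteristic group is a carboxylic acid (terminal –COOH), named with the suffix -oic acid.
The numbering direction is chosen so that the carboxylic acid carbon is C-1 by definition.
With this numbering: a fluoro group at C-11.
Assembling the pieces gives 11-fluoroundecanoic acid.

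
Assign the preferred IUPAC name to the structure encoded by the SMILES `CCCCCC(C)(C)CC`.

3,3-dimethyloctane

The parent chain contains 8 carbons (octane).
The numbering direction is chosen so that the substituent locant set {3,3} is lower than {6,6} at the first point of difference.
With this numbering: two methyl groups at C-3.
Assembling the pieces gives 3,3-dimethyloctane.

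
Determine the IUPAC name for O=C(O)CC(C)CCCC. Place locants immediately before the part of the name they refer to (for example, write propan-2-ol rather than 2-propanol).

3-methylheptanoic acid

The longest carbon chain that includes the –COOH group has 7 carbons, so the parent hydride is heptane.
The principal characteristic group is a carboxylic acid (terminal –COOH), named with the suffix -oic acid.
Number the chain so that the carboxylic acid carbon is C-1 by definition.
With this numbering: a methyl group at C-3.
Assembling the pieces gives 3-methylheptanoic acid.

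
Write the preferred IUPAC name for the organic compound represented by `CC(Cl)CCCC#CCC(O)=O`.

8-chloronon-3-ynoic acid

The longest chain bearing the –COOH group and the multiple bond is 9 carbons long (nonane).
A carboxylic acid (terminal –COOH) is the principal characteristic group, giving the suffix -oic acid.
There is one C≡C triple bond, indicated by the ending -yne.
Choose the numbering such that the carboxylic acid carbon is C-1 by definition.
That gives the triple bond between C-3 and C-4; a chloro group at C-8.
Assembling the pieces gives 8-chloronon-3-ynoic acid.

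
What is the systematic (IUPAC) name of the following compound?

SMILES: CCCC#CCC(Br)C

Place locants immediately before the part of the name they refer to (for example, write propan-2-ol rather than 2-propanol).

2-bromooct-4-yne

Counting along the main chain through the multiple bond gives 8 carbons: the parent is octane.
A C≡C triple bond in the chain gives the infix -yne-.
Number the chain so that the substituent locant set {2} is lower than {7} at the first point of difference.
With this numbering: the triple bond between C-4 and C-5; a bromo group at C-2.
Assembling the pieces gives 2-bromooct-4-yne.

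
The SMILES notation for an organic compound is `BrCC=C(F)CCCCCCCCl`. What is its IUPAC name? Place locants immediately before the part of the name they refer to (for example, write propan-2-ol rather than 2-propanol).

1-bromo-10-chloro-3-fluorodec-2-ene

Counting along the main chain through the multiple bond gives 10 carbons: the parent is decane.
The chain contains a C=C double bond, so the unsaturation ending is -ene.
Number the chain so that numbering from this end puts the double bond at C-2 rather than C-8.
That gives the double bond between C-2 and C-3; a bromo group at C-1; a chloro group at C-10; a fluoro group at C-3.
Prefixes are listed alphabetically: bromo, chloro, fluoro.
Putting it together: 1-bromo-10-chloro-3-fluorodec-2-ene.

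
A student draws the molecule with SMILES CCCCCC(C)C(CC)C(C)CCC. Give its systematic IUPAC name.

The parent chain contains 11 carbons (undecane).
The numbering direction is chosen so that the substituent locant set {4,5,6} is lower than {6,7,8} at the first point of difference.
This places an ethyl group at C-5; methyl groups at C-4 and C-6.
Substituent prefixes are cited in alphabetical order (multiplying prefixes like di-/tri- are ignored for ordering).
Assembling the pieces gives 5-ethyl-4,6-dimethylundecane.

5-ethyl-4,6-dimethylundecane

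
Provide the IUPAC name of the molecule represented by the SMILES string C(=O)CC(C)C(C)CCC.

Counting along the main chain through the –CHO group gives 7 carbons: the parent is heptane.
The principal characteristic group is an aldehyde (terminal –CHO), named with the suffix -al.
The numbering direction is chosen so that the aldehyde carbon is C-1 by definition.
That gives methyl groups at C-3 and C-4.
Putting it together: 3,4-dimethylheptanal.

3,4-dimethylheptanal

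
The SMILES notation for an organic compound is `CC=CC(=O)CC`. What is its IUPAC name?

Counting along the main chain through the carbonyl and the multiple bond gives 6 carbons: the parent is hexane.
A ketone (C=O on an internal carbon) is the principal characteristic group, giving the suffix -one.
The chain contains a C=C double bond, so the unsaturation ending is -ene.
The numbering direction is chosen so that numbering from this end puts the carbonyl group at C-3 rather than C-4.
This places the carbonyl at C-3; the double bond between C-4 and C-5.
Putting it together: hex-4-en-3-one.

hex-4-en-3-one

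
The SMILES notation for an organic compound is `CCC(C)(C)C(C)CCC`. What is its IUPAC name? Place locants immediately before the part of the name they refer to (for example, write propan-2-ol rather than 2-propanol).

3,3,4-trimethylheptane

The longest continuous carbon chain has 7 atoms, so the parent hydride is heptane.
Number the chain so that the substituent locant set {3,3,4} is lower than {4,5,5} at the first point of difference.
That gives methyl groups at C-3 (×2) and C-4.
Assembling the pieces gives 3,3,4-trimethylheptane.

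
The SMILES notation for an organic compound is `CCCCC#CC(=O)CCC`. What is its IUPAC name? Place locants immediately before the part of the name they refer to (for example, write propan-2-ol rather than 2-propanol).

Counting along the main chain through the carbonyl and the multiple bond gives 10 carbons: the parent is decane.
The highest-priority functional group is a ketone (C=O on an internal carbon), so the name ends in -one.
A C≡C triple bond in the chain gives the infix -yne-.
The numbering direction is chosen so that numbering from this end puts the carbonyl group at C-4 rather than C-7.
This places the carbonyl at C-4; the triple bond between C-5 and C-6.
Assembling the pieces gives dec-5-yn-4-one.

dec-5-yn-4-one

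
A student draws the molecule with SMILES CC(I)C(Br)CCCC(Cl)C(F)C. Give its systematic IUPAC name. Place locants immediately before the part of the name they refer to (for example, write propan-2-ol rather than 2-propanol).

3-bromo-7-chloro-8-fluoro-2-iodononane

The longest carbon chain is 9 atoms: the parent is nonane.
The numbering direction is chosen so that the locant sets are identical either way, so the alphabetically earlier bromo substituent takes the lower locant (3 rather than 7).
With this numbering: a bromo group at C-3; a chloro group at C-7; a fluoro group at C-8; an iodo group at C-2.
Substituent prefixes are cited in alphabetical order (multiplying prefixes like di-/tri- are ignored for ordering).
Putting it together: 3-bromo-7-chloro-8-fluoro-2-iodononane.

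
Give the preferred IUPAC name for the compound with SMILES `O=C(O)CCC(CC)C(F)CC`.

4-ethyl-5-fluoroheptanoic acid

The longest chain bearing the –COOH group is 7 carbons long (heptane).
The principal characteristic group is a carboxylic acid (terminal –COOH), named with the suffix -oic acid.
The numbering direction is chosen so that the carboxylic acid carbon is C-1 by definition.
This places an ethyl group at C-4; a fluoro group at C-5.
Prefixes are listed alphabetically: ethyl, fluoro.
Putting it together: 4-ethyl-5-fluoroheptanoic acid.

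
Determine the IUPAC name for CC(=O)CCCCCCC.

nonan-2-one

The longest carbon chain that includes the carbonyl has 9 carbons, so the parent hydride is nonane.
The highest-priority functional group is a ketone (C=O on an internal carbon), so the name ends in -one.
The numbering direction is chosen so that numbering from this end puts the carbonyl group at C-2 rather than C-8.
That gives the carbonyl at C-2.
The name is nonan-2-one.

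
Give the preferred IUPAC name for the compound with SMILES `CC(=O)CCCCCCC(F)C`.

9-fluorodecan-2-one

Counting along the main chain through the carbonyl gives 10 carbons: the parent is decane.
The principal characteristic group is a ketone (C=O on an internal carbon), named with the suffix -one.
Choose the numbering such that numbering from this end puts the carbonyl group at C-2 rather than C-9.
That gives the carbonyl at C-2; a fluoro group at C-9.
Assembling the pieces gives 9-fluorodecan-2-one.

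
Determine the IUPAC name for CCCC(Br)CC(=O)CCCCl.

6-bromo-1-chlorononan-4-one

The longest chain bearing the carbonyl is 9 carbons long (nonane).
The principal characteristic group is a ketone (C=O on an internal carbon), named with the suffix -one.
Choose the numbering such that numbering from this end puts the carbonyl group at C-4 rather than C-6.
With this numbering: the carbonyl at C-4; a bromo group at C-6; a chloro group at C-1.
Substituent prefixes are cited in alphabetical order (multiplying prefixes like di-/tri- are ignored for ordering).
Assembling the pieces gives 6-bromo-1-chlorononan-4-one.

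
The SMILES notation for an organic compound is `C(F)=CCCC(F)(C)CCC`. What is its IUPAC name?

1,5-difluoro-5-methyloct-1-ene

The longest carbon chain that includes the multiple bond has 8 carbons, so the parent hydride is octane.
There is one C=C double bond, indicated by the ending -ene.
The numbering direction is chosen so that numbering from this end puts the double bond at C-1 rather than C-7.
This places the double bond between C-1 and C-2; fluoro groups at C-1 and C-5; a methyl group at C-5.
The substituents are ordered alphabetically, ignoring any di-/tri- multipliers.
The name is 1,5-difluoro-5-methyloct-1-ene.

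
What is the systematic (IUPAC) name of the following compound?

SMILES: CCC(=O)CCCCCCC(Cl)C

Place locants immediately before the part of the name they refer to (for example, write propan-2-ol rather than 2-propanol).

The longest chain bearing the carbonyl is 11 carbons long (undecane).
A ketone (C=O on an internal carbon) is the principal characteristic group, giving the suffix -one.
The numbering direction is chosen so that numbering from this end puts the carbonyl group at C-3 rather than C-9.
That gives the carbonyl at C-3; a chloro group at C-10.
The name is 10-chloroundecan-3-one.

10-chloroundecan-3-one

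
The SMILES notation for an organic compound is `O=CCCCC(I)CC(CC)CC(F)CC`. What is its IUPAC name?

7-ethyl-9-fluoro-5-iodoundecanal

Counting along the main chain through the –CHO group gives 11 carbons: the parent is undecane.
The principal characteristic group is an aldehyde (terminal –CHO), named with the suffix -al.
Choose the numbering such that the aldehyde carbon is C-1 by definition.
With this numbering: an ethyl group at C-7; a fluoro group at C-9; an iodo group at C-5.
Prefixes are listed alphabetically: ethyl, fluoro, iodo.
The name is 7-ethyl-9-fluoro-5-iodoundecanal.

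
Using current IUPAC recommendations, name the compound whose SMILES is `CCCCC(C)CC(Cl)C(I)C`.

The parent chain contains 9 carbons (nonane).
Choose the numbering such that the substituent locant set {2,3,5} is lower than {5,7,8} at the first point of difference.
This places a chloro group at C-3; an iodo group at C-2; a methyl group at C-5.
The substituents are ordered alphabetically, ignoring any di-/tri- multipliers.
Putting it together: 3-chloro-2-iodo-5-methylnonane.

3-chloro-2-iodo-5-methylnonane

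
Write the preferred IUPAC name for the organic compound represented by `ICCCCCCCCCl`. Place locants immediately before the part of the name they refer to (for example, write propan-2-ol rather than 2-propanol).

The parent chain contains 8 carbons (octane).
Choose the numbering such that the locant sets are identical either way, so the alphabetically earlier chloro substituent takes the lower locant (1 rather than 8).
This places a chloro group at C-1; an iodo group at C-8.
Prefixes are listed alphabetically: chloro, iodo.
Assembling the pieces gives 1-chloro-8-iodooctane.

1-chloro-8-iodooctane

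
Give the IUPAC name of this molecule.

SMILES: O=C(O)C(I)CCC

2-iodopentanoic acid

Counting along the main chain through the –COOH group gives 5 carbons: the parent is pentane.
The highest-priority functional group is a carboxylic acid (terminal –COOH), so the name ends in -oic acid.
Choose the numbering such that the carboxylic acid carbon is C-1 by definition.
This places an iodo group at C-2.
Assembling the pieces gives 2-iodopentanoic acid.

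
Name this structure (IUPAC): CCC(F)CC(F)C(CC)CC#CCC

The longest chain bearing the multiple bond is 11 carbons long (undecane).
A C≡C triple bond in the chain gives the infix -yne-.
Choose the numbering such that numbering from this end puts the triple bond at C-3 rather than C-8.
This places the triple bond between C-3 and C-4; an ethyl group at C-6; fluoro groups at C-7 and C-9.
The substituents are ordered alphabetically, ignoring any di-/tri- multipliers.
The name is 6-ethyl-7,9-difluoroundec-3-yne.

6-ethyl-7,9-difluoroundec-3-yne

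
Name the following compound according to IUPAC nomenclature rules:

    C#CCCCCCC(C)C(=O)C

Counting along the main chain through the carbonyl and the multiple bond gives 10 carbons: the parent is decane.
A ketone (C=O on an internal carbon) is the principal characteristic group, giving the suffix -one.
A C≡C triple bond in the chain gives the infix -yne-.
The numbering direction is chosen so that numbering from this end puts the carbonyl group at C-2 rather than C-9.
With this numbering: the carbonyl at C-2; the triple bond between C-9 and C-10; a methyl group at C-3.
The name is 3-methyldec-9-yn-2-one.

3-methyldec-9-yn-2-one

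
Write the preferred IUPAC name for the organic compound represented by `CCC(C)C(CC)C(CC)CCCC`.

4,5-diethyl-3-methylnonane

The parent chain contains 9 carbons (nonane).
Number the chain so that the substituent locant set {3,4,5} is lower than {5,6,7} at the first point of difference.
That gives ethyl groups at C-4 and C-5; a methyl group at C-3.
Substituent prefixes are cited in alphabetical order (multiplying prefixes like di-/tri- are ignored for ordering).
Putting it together: 4,5-diethyl-3-methylnonane.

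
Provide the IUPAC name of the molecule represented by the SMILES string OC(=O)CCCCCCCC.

nonanoic acid

The longest carbon chain that includes the –COOH group has 9 carbons, so the parent hydride is nonane.
A carboxylic acid (terminal –COOH) is the principal characteristic group, giving the suffix -oic acid.
The numbering direction is chosen so that the carboxylic acid carbon is C-1 by definition.
Assembling the pieces gives nonanoic acid.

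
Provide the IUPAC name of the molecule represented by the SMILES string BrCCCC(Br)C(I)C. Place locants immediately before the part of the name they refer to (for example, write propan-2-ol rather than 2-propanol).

1,4-dibromo-5-iodohexane

The longest carbon chain is 6 atoms: the parent is hexane.
Number the chain so that the substituent locant set {1,4,5} is lower than {2,3,6} at the first point of difference.
This places bromo groups at C-1 and C-4; an iodo group at C-5.
Prefixes are listed alphabetically: bromo, iodo.
The name is 1,4-dibromo-5-iodohexane.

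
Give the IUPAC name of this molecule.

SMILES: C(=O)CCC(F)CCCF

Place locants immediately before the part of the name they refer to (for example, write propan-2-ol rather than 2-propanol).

The longest carbon chain that includes the –CHO group has 7 carbons, so the parent hydride is heptane.
An aldehyde (terminal –CHO) is the principal characteristic group, giving the suffix -al.
Choose the numbering such that the aldehyde carbon is C-1 by definition.
With this numbering: fluoro groups at C-4 and C-7.
The name is 4,7-difluoroheptanal.

4,7-difluoroheptanal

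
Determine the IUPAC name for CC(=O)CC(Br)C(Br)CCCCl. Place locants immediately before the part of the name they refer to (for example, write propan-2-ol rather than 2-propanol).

Counting along the main chain through the carbonyl gives 8 carbons: the parent is octane.
A ketone (C=O on an internal carbon) is the principal characteristic group, giving the suffix -one.
The numbering direction is chosen so that numbering from this end puts the carbonyl group at C-2 rather than C-7.
That gives the carbonyl at C-2; bromo groups at C-4 and C-5; a chloro group at C-8.
The substituents are ordered alphabetically, ignoring any di-/tri- multipliers.
Assembling the pieces gives 4,5-dibromo-8-chlorooctan-2-one.

4,5-dibromo-8-chlorooctan-2-one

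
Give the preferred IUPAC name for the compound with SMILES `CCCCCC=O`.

The longest carbon chain that includes the –CHO group has 6 carbons, so the parent hydride is hexane.
The highest-priority functional group is an aldehyde (terminal –CHO), so the name ends in -al.
Number the chain so that the aldehyde carbon is C-1 by definition.
Assembling the pieces gives hexanal.

hexanal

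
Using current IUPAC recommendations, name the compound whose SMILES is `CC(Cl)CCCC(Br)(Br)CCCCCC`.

The longest carbon chain is 12 atoms: the parent is dodecane.
The numbering direction is chosen so that the substituent locant set {2,6,6} is lower than {7,7,11} at the first point of difference.
This places two bromo groups at C-6; a chloro group at C-2.
Substituent prefixes are cited in alphabetical order (multiplying prefixes like di-/tri- are ignored for ordering).
Assembling the pieces gives 6,6-dibromo-2-chlorododecane.

6,6-dibromo-2-chlorododecane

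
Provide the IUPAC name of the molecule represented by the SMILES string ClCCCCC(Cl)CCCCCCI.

1,5-dichloro-11-iodoundecane

The longest continuous carbon chain has 11 atoms, so the parent hydride is undecane.
Choose the numbering such that the substituent locant set {1,5,11} is lower than {1,7,11} at the first point of difference.
That gives chloro groups at C-1 and C-5; an iodo group at C-11.
Substituent prefixes are cited in alphabetical order (multiplying prefixes like di-/tri- are ignored for ordering).
Assembling the pieces gives 1,5-dichloro-11-iodoundecane.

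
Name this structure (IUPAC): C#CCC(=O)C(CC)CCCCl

8-chloro-5-ethyloct-1-yn-4-one

Counting along the main chain through the carbonyl and the multiple bond gives 8 carbons: the parent is octane.
The principal characteristic group is a ketone (C=O on an internal carbon), named with the suffix -one.
A C≡C triple bond in the chain gives the infix -yne-.
The numbering direction is chosen so that numbering from this end puts the carbonyl group at C-4 rather than C-5.
With this numbering: the carbonyl at C-4; the triple bond between C-1 and C-2; a chloro group at C-8; an ethyl group at C-5.
The substituents are ordered alphabetically, ignoring any di-/tri- multipliers.
Putting it together: 8-chloro-5-ethyloct-1-yn-4-one.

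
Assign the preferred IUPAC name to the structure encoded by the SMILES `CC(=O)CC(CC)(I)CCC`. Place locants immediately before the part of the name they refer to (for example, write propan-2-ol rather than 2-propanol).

The longest carbon chain that includes the carbonyl has 7 carbons, so the parent hydride is heptane.
The principal characteristic group is a ketone (C=O on an internal carbon), named with the suffix -one.
Number the chain so that numbering from this end puts the carbonyl group at C-2 rather than C-6.
This places the carbonyl at C-2; an ethyl group at C-4; an iodo group at C-4.
Prefixes are listed alphabetically: ethyl, iodo.
Assembling the pieces gives 4-ethyl-4-iodoheptan-2-one.

4-ethyl-4-iodoheptan-2-one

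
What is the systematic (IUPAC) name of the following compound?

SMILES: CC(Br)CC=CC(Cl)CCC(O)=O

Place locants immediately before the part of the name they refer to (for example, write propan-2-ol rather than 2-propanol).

8-bromo-4-chloronon-5-enoic acid

The longest chain bearing the –COOH group and the multiple bond is 9 carbons long (nonane).
The principal characteristic group is a carboxylic acid (terminal –COOH), named with the suffix -oic acid.
The chain contains a C=C double bond, so the unsaturation ending is -ene.
The numbering direction is chosen so that the carboxylic acid carbon is C-1 by definition.
This places the double bond between C-5 and C-6; a bromo group at C-8; a chloro group at C-4.
Prefixes are listed alphabetically: bromo, chloro.
Assembling the pieces gives 8-bromo-4-chloronon-5-enoic acid.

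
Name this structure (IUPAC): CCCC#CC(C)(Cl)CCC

Counting along the main chain through the multiple bond gives 9 carbons: the parent is nonane.
The chain contains a C≡C triple bond, so the unsaturation ending is -yne.
Number the chain so that numbering from this end puts the triple bond at C-4 rather than C-5.
With this numbering: the triple bond between C-4 and C-5; a chloro group at C-6; a methyl group at C-6.
Prefixes are listed alphabetically: chloro, methyl.
Assembling the pieces gives 6-chloro-6-methylnon-4-yne.

6-chloro-6-methylnon-4-yne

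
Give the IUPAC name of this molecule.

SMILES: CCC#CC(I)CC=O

3-iodohept-4-ynal

Counting along the main chain through the –CHO group and the multiple bond gives 7 carbons: the parent is heptane.
The highest-priority functional group is an aldehyde (terminal –CHO), so the name ends in -al.
The chain contains a C≡C triple bond, so the unsaturation ending is -yne.
Choose the numbering such that the aldehyde carbon is C-1 by definition.
That gives the triple bond between C-4 and C-5; an iodo group at C-3.
Assembling the pieces gives 3-iodohept-4-ynal.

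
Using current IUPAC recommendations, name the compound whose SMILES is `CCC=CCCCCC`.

non-3-ene

Counting along the main chain through the multiple bond gives 9 carbons: the parent is nonane.
The chain contains a C=C double bond, so the unsaturation ending is -ene.
The numbering direction is chosen so that numbering from this end puts the double bond at C-3 rather than C-6.
With this numbering: the double bond between C-3 and C-4.
Putting it together: non-3-ene.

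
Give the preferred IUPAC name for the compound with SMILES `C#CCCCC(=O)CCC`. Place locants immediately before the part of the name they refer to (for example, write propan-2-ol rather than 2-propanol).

non-8-yn-4-one

The longest chain bearing the carbonyl and the multiple bond is 9 carbons long (nonane).
The principal characteristic group is a ketone (C=O on an internal carbon), named with the suffix -one.
There is one C≡C triple bond, indicated by the ending -yne.
Number the chain so that numbering from this end puts the carbonyl group at C-4 rather than C-6.
This places the carbonyl at C-4; the triple bond between C-8 and C-9.
The name is non-8-yn-4-one.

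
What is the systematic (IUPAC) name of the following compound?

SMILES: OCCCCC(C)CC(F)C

7-fluoro-5-methyloctan-1-ol

The longest chain bearing the –OH group is 8 carbons long (octane).
An alcohol (–OH) is the principal characteristic group, giving the suffix -ol.
The numbering direction is chosen so that numbering from this end puts the hydroxyl group at C-1 rather than C-8.
With this numbering: the hydroxyl at C-1; a fluoro group at C-7; a methyl group at C-5.
Substituent prefixes are cited in alphabetical order (multiplying prefixes like di-/tri- are ignored for ordering).
Putting it together: 7-fluoro-5-methyloctan-1-ol.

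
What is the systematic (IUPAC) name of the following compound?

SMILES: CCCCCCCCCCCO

Counting along the main chain through the –OH group gives 11 carbons: the parent is undecane.
An alcohol (–OH) is the principal characteristic group, giving the suffix -ol.
The numbering direction is chosen so that numbering from this end puts the hydroxyl group at C-1 rather than C-11.
This places the hydroxyl at C-1.
Putting it together: undecan-1-ol.

undecan-1-ol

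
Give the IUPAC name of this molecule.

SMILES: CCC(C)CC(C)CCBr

1-bromo-3,5-dimethylheptane

The longest carbon chain is 7 atoms: the parent is heptane.
Number the chain so that the substituent locant set {1,3,5} is lower than {3,5,7} at the first point of difference.
With this numbering: a bromo group at C-1; methyl groups at C-3 and C-5.
The substituents are ordered alphabetically, ignoring any di-/tri- multipliers.
Putting it together: 1-bromo-3,5-dimethylheptane.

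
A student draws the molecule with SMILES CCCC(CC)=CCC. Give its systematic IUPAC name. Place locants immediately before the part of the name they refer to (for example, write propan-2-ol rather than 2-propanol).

The longest carbon chain that includes the multiple bond has 7 carbons, so the parent hydride is heptane.
The chain contains a C=C double bond, so the unsaturation ending is -ene.
Choose the numbering such that numbering from this end puts the double bond at C-3 rather than C-4.
With this numbering: the double bond between C-3 and C-4; an ethyl group at C-4.
The name is 4-ethylhept-3-ene.

4-ethylhept-3-ene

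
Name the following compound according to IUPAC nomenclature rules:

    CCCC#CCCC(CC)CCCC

8-ethyldodec-4-yne

The longest chain bearing the multiple bond is 12 carbons long (dodecane).
There is one C≡C triple bond, indicated by the ending -yne.
Number the chain so that numbering from this end puts the triple bond at C-4 rather than C-8.
That gives the triple bond between C-4 and C-5; an ethyl group at C-8.
Assembling the pieces gives 8-ethyldodec-4-yne.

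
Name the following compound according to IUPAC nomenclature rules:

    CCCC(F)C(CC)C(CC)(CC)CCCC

5,6,6-triethyl-4-fluorodecane

The longest continuous carbon chain has 10 atoms, so the parent hydride is decane.
Number the chain so that the substituent locant set {4,5,6,6} is lower than {5,5,6,7} at the first point of difference.
With this numbering: ethyl groups at C-5 and C-6 (×2); a fluoro group at C-4.
The substituents are ordered alphabetically, ignoring any di-/tri- multipliers.
Putting it together: 5,6,6-triethyl-4-fluorodecane.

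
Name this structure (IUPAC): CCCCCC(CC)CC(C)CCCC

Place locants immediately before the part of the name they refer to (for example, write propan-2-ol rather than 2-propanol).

The longest carbon chain is 12 atoms: the parent is dodecane.
The numbering direction is chosen so that the substituent locant set {5,7} is lower than {6,8} at the first point of difference.
This places an ethyl group at C-7; a methyl group at C-5.
The substituents are ordered alphabetically, ignoring any di-/tri- multipliers.
Putting it together: 7-ethyl-5-methyldodecane.

7-ethyl-5-methyldodecane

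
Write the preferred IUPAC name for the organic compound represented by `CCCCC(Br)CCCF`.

The parent chain contains 8 carbons (octane).
Choose the numbering such that the substituent locant set {1,4} is lower than {5,8} at the first point of difference.
That gives a bromo group at C-4; a fluoro group at C-1.
Substituent prefixes are cited in alphabetical order (multiplying prefixes like di-/tri- are ignored for ordering).
Assembling the pieces gives 4-bromo-1-fluorooctane.

4-bromo-1-fluorooctane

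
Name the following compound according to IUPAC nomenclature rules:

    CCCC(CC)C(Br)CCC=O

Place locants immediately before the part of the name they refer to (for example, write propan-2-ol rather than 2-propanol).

4-bromo-5-ethyloctanal

The longest carbon chain that includes the –CHO group has 8 carbons, so the parent hydride is octane.
An aldehyde (terminal –CHO) is the principal characteristic group, giving the suffix -al.
Choose the numbering such that the aldehyde carbon is C-1 by definition.
With this numbering: a bromo group at C-4; an ethyl group at C-5.
The substituents are ordered alphabetically, ignoring any di-/tri- multipliers.
Assembling the pieces gives 4-bromo-5-ethyloctanal.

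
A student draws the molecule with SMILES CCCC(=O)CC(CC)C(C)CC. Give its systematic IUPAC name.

The longest chain bearing the carbonyl is 9 carbons long (nonane).
A ketone (C=O on an internal carbon) is the principal characteristic group, giving the suffix -one.
Number the chain so that numbering from this end puts the carbonyl group at C-4 rather than C-6.
With this numbering: the carbonyl at C-4; an ethyl group at C-6; a methyl group at C-7.
Substituent prefixes are cited in alphabetical order (multiplying prefixes like di-/tri- are ignored for ordering).
Assembling the pieces gives 6-ethyl-7-methylnonan-4-one.

6-ethyl-7-methylnonan-4-one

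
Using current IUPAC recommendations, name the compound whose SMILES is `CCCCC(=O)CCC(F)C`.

The longest carbon chain that includes the carbonyl has 9 carbons, so the parent hydride is nonane.
The highest-priority functional group is a ketone (C=O on an internal carbon), so the name ends in -one.
Choose the numbering such that the substituent locant set {2} is lower than {8} at the first point of difference.
This places the carbonyl at C-5; a fluoro group at C-2.
Assembling the pieces gives 2-fluorononan-5-one.

2-fluorononan-5-one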